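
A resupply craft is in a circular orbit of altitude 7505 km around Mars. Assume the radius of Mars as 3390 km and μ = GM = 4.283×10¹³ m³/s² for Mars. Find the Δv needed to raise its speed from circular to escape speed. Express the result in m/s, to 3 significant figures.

r = 3390 + 7505 = 10895 km = 1.0895×10⁷ m.
Circular speed v_c = √(μ/r) = 1983 m/s.
Escape speed v_esc = √(2μ/r) = √2 × v_c = 2804 m/s.
Δv = v_esc − v_c = 821.3 m/s.

Δv ≈ 821 m/s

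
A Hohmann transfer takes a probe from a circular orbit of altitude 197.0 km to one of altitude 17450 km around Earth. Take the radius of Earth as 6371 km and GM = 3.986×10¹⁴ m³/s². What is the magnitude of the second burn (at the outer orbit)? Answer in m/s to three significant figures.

Δv ≈ 1400 m/s

r₁ = 6371 + 197.0 = 6568.0 km = 6.5680×10⁶ m.
r₂ = 6371 + 17450 = 23821 km = 2.3821×10⁷ m.
Transfer ellipse a_t = (r₁ + r₂)/2 = 1.519×10⁷ m.
At r₁: circular v_c1 = √(μ/r₁) = 7790 m/s; transfer-perigee v_p = √[μ(2/r₁ − 1/a_t)] = 9754 m/s.
At r₂: circular v_c2 = √(μ/r₂) = 4091 m/s; transfer-apogee v_a = √[μ(2/r₂ − 1/a_t)] = 2689 m/s.
Δv₂ = v_c2 − v_a = 1401 m/s.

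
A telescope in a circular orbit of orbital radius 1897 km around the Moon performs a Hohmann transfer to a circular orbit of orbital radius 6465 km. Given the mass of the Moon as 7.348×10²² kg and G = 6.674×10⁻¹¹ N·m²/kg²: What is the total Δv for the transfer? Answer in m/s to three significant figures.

μ = GM = 6.674×10⁻¹¹ × 7.348×10²² = 4.904×10¹² m³/s².
r₁ = 1897 km = 1.897×10⁶ m.
r₂ = 6465 km = 6.465×10⁶ m.
Transfer ellipse a_t = (r₁ + r₂)/2 = 4.181×10⁶ m.
At r₁: circular v_c1 = √(μ/r₁) = 1608 m/s; transfer-perilune v_p = √[μ(2/r₁ − 1/a_t)] = 1999 m/s.
Δv₁ = v_p − v_c1 = 391.5 m/s.
At r₂: circular v_c2 = √(μ/r₂) = 871.0 m/s; transfer-apolune v_a = √[μ(2/r₂ − 1/a_t)] = 586.7 m/s.
Δv₂ = v_c2 − v_a = 284.3 m/s.
Total Δv = Δv₁ + Δv₂ = 675.8 m/s.

Δv_total ≈ 676 m/s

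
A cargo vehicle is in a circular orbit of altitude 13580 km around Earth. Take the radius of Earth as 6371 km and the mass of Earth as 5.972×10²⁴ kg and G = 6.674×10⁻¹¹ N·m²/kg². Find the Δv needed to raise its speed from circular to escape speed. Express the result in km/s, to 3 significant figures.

Δv ≈ 1.85 km/s

μ = GM = 6.674×10⁻¹¹ × 5.972×10²⁴ = 3.986×10¹⁴ m³/s².
r = 6371 + 13580 = 19951 km = 1.9951×10⁷ m.
Circular speed v_c = √(μ/r) = 4470 m/s.
Escape speed v_esc = √(2μ/r) = √2 × v_c = 6321 m/s.
Δv = v_esc − v_c = 1851 m/s = 1.851 km/s.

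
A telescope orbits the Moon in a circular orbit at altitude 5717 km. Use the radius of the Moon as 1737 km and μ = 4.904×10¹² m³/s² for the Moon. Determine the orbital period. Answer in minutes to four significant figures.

r = 1737 + 5717 = 7454.0 km = 7.4540×10⁶ m.
Kepler's third law: T = 2π√(r³/μ) = 2π√((7.454×10⁶)³ / 4.904×10¹²).
r³/μ = 8.445×10⁷ s², so T = 2π × 9.190×10³ = 5.774×10⁴ s.
Converting: 5.774×10⁴ s ÷ 60.00 = 962.4 minutes.

T ≈ 962.4 minutes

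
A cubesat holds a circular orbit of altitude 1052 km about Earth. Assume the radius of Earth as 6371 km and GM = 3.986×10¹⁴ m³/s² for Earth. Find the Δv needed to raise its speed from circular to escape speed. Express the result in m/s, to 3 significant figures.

r = 6371 + 1052 = 7423.0 km = 7.4230×10⁶ m.
Circular speed v_c = √(μ/r) = 7328 m/s.
Escape speed v_esc = √(2μ/r) = √2 × v_c = 10360 m/s.
Δv = v_esc − v_c = 3035 m/s.

Δv ≈ 3040 m/s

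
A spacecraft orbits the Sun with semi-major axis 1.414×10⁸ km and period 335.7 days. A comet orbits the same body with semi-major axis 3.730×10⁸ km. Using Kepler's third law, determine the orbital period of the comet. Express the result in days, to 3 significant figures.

T₂ ≈ 1440 days

Kepler's third law: T² ∝ a³, so T₂ = T₁ (a₂/a₁)^(3/2).
a₂/a₁ = 2.638, (a₂/a₁)^(3/2) = 4.284.
T₂ = 335.7 × 4.284 = 1438 days.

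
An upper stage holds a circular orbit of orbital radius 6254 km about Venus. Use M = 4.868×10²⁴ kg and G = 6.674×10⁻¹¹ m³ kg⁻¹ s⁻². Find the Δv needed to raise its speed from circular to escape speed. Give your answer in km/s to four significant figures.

Δv ≈ 2.985 km/s

μ = GM = 6.674×10⁻¹¹ × 4.868×10²⁴ = 3.249×10¹⁴ m³/s².
r = 6254 km = 6.254×10⁶ m.
Circular speed v_c = √(μ/r) = 7208 m/s.
Escape speed v_esc = √(2μ/r) = √2 × v_c = 10190 m/s.
Δv = v_esc − v_c = 2985 m/s = 2.985 km/s.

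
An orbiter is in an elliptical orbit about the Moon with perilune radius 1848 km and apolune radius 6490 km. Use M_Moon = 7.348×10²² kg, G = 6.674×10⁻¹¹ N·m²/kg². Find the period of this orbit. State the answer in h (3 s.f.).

μ = GM = 6.674×10⁻¹¹ × 7.348×10²² = 4.904×10¹² m³/s².
Semi-major axis a = (r_p + r_a)/2 = (1848.0 + 6490.0)/2 = 4169.0 km = 4.169×10⁶ m.
By Kepler's third law T = 2π√(a³/μ) = 2π × 3.844×10³ = 2.415×10⁴ s.
= 6.709 h.

T ≈ 6.71 h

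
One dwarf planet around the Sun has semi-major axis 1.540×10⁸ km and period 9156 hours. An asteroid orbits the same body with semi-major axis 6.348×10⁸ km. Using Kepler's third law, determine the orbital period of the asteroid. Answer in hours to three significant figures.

Kepler's third law: T² ∝ a³, so T₂ = T₁ (a₂/a₁)^(3/2).
a₂/a₁ = 4.122, (a₂/a₁)^(3/2) = 8.369.
T₂ = 9156 × 8.369 = 76630 hours.

T₂ ≈ 76600 hours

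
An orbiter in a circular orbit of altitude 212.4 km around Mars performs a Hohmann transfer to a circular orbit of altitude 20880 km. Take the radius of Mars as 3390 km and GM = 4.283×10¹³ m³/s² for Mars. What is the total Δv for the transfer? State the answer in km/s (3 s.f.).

Δv_total ≈ 1.76 km/s

r₁ = 3390 + 212.4 = 3602.4 km = 3.6024×10⁶ m.
r₂ = 3390 + 20880 = 24270 km = 2.4270×10⁷ m.
Transfer ellipse a_t = (r₁ + r₂)/2 = 1.394×10⁷ m.
At r₁: circular v_c1 = √(μ/r₁) = 3448 m/s; transfer-periapsis v_p = √[μ(2/r₁ − 1/a_t)] = 4550 m/s.
Δv₁ = v_p − v_c1 = 1102 m/s.
At r₂: circular v_c2 = √(μ/r₂) = 1328 m/s; transfer-apoapsis v_a = √[μ(2/r₂ − 1/a_t)] = 675.4 m/s.
Δv₂ = v_c2 − v_a = 653.0 m/s.
Total Δv = Δv₁ + Δv₂ = 1755 m/s = 1.755 km/s.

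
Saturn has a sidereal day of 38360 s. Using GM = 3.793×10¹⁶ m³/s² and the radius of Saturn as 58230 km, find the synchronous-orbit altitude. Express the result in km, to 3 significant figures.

h_sync ≈ 54000 km

A synchronous orbit has period T, so by Kepler's third law a = (μT²/4π²)^(1/3).
μT²/4π² = 3.793×10¹⁶ × (3.836×10⁴)² / 39.48 = 1.414×10²⁴ m³.
a = 1.122×10⁸ m = 1.1223×10⁵ km.
Altitude h = a − R = 1.1223×10⁵ − 58230 = 54005 km.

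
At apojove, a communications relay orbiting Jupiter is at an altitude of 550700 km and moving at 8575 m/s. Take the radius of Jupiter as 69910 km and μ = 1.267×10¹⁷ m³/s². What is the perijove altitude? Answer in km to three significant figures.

perijove altitude ≈ 66400 km

r_a = 69910 + 550700 = 6.2061×10⁵ km = 6.206×10⁸ m.
Specific energy ε = v²/2 − μ/r = -1.674×10⁸ J/kg, so a = −μ/(2ε) = 3.785×10⁸ m.
The apsides satisfy r_p + r_a = 2a, so the perijove radius is 2a − r_a = 1.363×10⁸ m = 1.3631×10⁵ km.
Perijove altitude = 1.3631×10⁵ − 69910 = 66401 km.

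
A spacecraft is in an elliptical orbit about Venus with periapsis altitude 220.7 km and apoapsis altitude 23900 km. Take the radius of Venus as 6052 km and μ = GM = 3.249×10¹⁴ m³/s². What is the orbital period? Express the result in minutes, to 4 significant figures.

T ≈ 447.8 minutes

r_p = 6052 + 220.7 = 6272.7 km = 6.2727×10⁶ m.
r_a = 6052 + 23900 = 29952 km = 2.9952×10⁷ m.
Semi-major axis a = (r_p + r_a)/2 = (6272.7 + 29952)/2 = 18112 km = 1.811×10⁷ m.
By Kepler's third law T = 2π√(a³/μ) = 2π × 4.276×10³ = 2.687×10⁴ s.
= 447.8 minutes.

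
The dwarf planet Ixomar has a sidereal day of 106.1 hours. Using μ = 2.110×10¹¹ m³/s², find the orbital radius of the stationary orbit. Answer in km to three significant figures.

r_sync ≈ 9200 km

T = 106.1 hours = 3.820×10⁵ s.
A synchronous orbit has period T, so by Kepler's third law a = (μT²/4π²)^(1/3).
μT²/4π² = 2.110×10¹¹ × (3.820×10⁵)² / 39.48 = 7.798×10²⁰ m³.
a = 9.204×10⁶ m = 9204.2 km.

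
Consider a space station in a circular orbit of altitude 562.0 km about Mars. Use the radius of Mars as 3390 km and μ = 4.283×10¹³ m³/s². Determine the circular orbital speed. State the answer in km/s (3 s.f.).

v ≈ 3.29 km/s

r = 3390 + 562.0 = 3952.0 km = 3.9520×10⁶ m.
For a circular orbit v = √(μ/r) = √(4.283×10¹³ / 3.952×10⁶) = √(1.084×10⁷) = 3292 m/s.
That is 3.292 km/s.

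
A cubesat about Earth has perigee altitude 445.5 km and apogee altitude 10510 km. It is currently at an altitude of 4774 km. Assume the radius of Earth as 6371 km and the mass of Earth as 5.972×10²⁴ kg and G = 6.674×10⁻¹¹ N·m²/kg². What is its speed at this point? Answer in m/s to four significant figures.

μ = GM = 6.674×10⁻¹¹ × 5.972×10²⁴ = 3.986×10¹⁴ m³/s².
r_p = 6371 + 445.5 = 6816.5 km = 6.8165×10⁶ m.
r_a = 6371 + 10510 = 16881 km = 1.6881×10⁷ m.
r = 6371 + 4774 = 11145 km = 1.114×10⁷ m.
Semi-major axis a = (r_p + r_a)/2 = 11849 km = 1.185×10⁷ m.
Vis-viva: v² = μ(2/r − 1/a) = 3.986×10¹⁴ × (1.795×10⁻⁷ − 8.440×10⁻⁸) = 3.789×10⁷ m²/s².
v = 6155 m/s.

v ≈ 6155 m/s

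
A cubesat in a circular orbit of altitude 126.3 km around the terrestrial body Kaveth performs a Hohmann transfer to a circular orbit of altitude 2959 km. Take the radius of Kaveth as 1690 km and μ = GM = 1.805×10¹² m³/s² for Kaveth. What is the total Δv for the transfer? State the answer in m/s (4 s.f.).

r₁ = 1690 + 126.3 = 1816.3 km = 1.8163×10⁶ m.
r₂ = 1690 + 2959 = 4649.0 km = 4.6490×10⁶ m.
Transfer ellipse a_t = (r₁ + r₂)/2 = 3.233×10⁶ m.
At r₁: circular v_c1 = √(μ/r₁) = 996.9 m/s; transfer-periapsis v_p = √[μ(2/r₁ − 1/a_t)] = 1195 m/s.
Δv₁ = v_p − v_c1 = 198.6 m/s.
At r₂: circular v_c2 = √(μ/r₂) = 623.1 m/s; transfer-apoapsis v_a = √[μ(2/r₂ − 1/a_t)] = 467.1 m/s.
Δv₂ = v_c2 − v_a = 156.0 m/s.
Total Δv = Δv₁ + Δv₂ = 354.6 m/s.

Δv_total ≈ 354.6 m/s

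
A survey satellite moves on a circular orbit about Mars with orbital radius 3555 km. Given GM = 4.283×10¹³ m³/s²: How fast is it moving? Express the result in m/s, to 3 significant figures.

r = 3555 km = 3.555×10⁶ m.
For a circular orbit v = √(μ/r) = √(4.283×10¹³ / 3.555×10⁶) = √(1.205×10⁷) = 3471 m/s.

v ≈ 3470 m/s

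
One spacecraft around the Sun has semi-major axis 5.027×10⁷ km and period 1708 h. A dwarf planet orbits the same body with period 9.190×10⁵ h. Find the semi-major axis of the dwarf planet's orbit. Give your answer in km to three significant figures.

a₂ ≈ 3.33×10⁹ km

Kepler's third law: a³ ∝ T², so a₂ = a₁ (T₂/T₁)^(2/3).
T₂/T₁ = 538.1, (T₂/T₁)^(2/3) = 66.15.
a₂ = 5.027×10⁷ × 66.15 = 3.326×10⁹ km.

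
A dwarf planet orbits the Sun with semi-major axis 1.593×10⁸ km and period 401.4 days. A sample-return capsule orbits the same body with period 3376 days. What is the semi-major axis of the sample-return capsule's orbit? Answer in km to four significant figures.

Kepler's third law: a³ ∝ T², so a₂ = a₁ (T₂/T₁)^(2/3).
T₂/T₁ = 8.411, (T₂/T₁)^(2/3) = 4.136.
a₂ = 1.593×10⁸ × 4.136 = 6.588×10⁸ km.

a₂ ≈ 6.588×10⁸ km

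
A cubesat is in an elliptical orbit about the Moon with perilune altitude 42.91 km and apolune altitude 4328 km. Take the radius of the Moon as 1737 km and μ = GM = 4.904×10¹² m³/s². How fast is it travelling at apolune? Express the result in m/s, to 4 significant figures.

r_p = 1737 + 42.91 = 1779.9 km = 1.7799×10⁶ m.
r_a = 1737 + 4328 = 6065.0 km = 6.0650×10⁶ m.
Semi-major axis a = (r_p + r_a)/2 = 3922.5 km = 3.922×10⁶ m.
Vis-viva: v² = μ(2/r − 1/a) = 4.904×10¹² × (3.298×10⁻⁷ − 2.549×10⁻⁷) = 3.669×10⁵ m²/s².
v = 605.7 m/s.

v ≈ 605.7 m/s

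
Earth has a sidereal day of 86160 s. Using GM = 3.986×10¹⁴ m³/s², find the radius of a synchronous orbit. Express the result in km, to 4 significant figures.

r_sync ≈ 42160 km

A synchronous orbit has period T, so by Kepler's third law a = (μT²/4π²)^(1/3).
μT²/4π² = 3.986×10¹⁴ × (8.616×10⁴)² / 39.48 = 7.495×10²² m³.
a = 4.216×10⁷ m = 42163 km.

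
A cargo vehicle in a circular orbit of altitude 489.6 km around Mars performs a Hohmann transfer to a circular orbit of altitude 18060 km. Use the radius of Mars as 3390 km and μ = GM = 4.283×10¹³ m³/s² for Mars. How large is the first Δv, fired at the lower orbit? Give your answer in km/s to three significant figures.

r₁ = 3390 + 489.6 = 3879.6 km = 3.8796×10⁶ m.
r₂ = 3390 + 18060 = 21450 km = 2.1450×10⁷ m.
Transfer ellipse a_t = (r₁ + r₂)/2 = 1.266×10⁷ m.
At r₁: circular v_c1 = √(μ/r₁) = 3323 m/s; transfer-periapsis v_p = √[μ(2/r₁ − 1/a_t)] = 4324 m/s.
Δv₁ = v_p − v_c1 = 1001 m/s.
= 1.001 km/s.

Δv ≈ 1.00 km/s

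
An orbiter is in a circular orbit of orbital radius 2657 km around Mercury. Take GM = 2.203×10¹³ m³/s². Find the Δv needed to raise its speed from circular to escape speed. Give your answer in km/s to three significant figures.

r = 2657 km = 2.657×10⁶ m.
Circular speed v_c = √(μ/r) = 2879 m/s.
Escape speed v_esc = √(2μ/r) = √2 × v_c = 4072 m/s.
Δv = v_esc − v_c = 1193 m/s = 1.193 km/s.

Δv ≈ 1.19 km/s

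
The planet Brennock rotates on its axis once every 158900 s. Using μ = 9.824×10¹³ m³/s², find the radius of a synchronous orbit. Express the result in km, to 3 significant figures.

r_sync ≈ 39800 km

A synchronous orbit has period T, so by Kepler's third law a = (μT²/4π²)^(1/3).
μT²/4π² = 9.824×10¹³ × (1.589×10⁵)² / 39.48 = 6.283×10²² m³.
a = 3.976×10⁷ m = 39755 km.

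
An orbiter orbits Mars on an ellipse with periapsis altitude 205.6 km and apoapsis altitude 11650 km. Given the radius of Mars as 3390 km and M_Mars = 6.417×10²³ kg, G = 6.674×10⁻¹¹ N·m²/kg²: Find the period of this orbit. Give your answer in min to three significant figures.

μ = GM = 6.674×10⁻¹¹ × 6.417×10²³ = 4.283×10¹³ m³/s².
r_p = 3390 + 205.6 = 3595.6 km = 3.5956×10⁶ m.
r_a = 3390 + 11650 = 15040 km = 1.5040×10⁷ m.
Semi-major axis a = (r_p + r_a)/2 = (3595.6 + 15040)/2 = 9317.8 km = 9.318×10⁶ m.
By Kepler's third law T = 2π√(a³/μ) = 2π × 4.346×10³ = 2.731×10⁴ s.
= 455.1 min.

T ≈ 455 min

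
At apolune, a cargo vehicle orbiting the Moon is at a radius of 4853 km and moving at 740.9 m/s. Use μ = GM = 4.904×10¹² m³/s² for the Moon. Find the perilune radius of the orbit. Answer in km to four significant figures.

r_a = 4.853×10⁶ m.
Specific energy ε = v²/2 − μ/r = -7.360×10⁵ J/kg, so a = −μ/(2ε) = 3.331×10⁶ m.
The apsides satisfy r_p + r_a = 2a, so the perilune radius is 2a − r_a = 1.810×10⁶ m = 1809.7 km.

perilune radius ≈ 1810 km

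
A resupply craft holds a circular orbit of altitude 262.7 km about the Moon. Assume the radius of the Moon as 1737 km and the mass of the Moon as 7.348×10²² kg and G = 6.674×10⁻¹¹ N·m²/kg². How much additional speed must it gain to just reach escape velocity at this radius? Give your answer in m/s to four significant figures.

μ = GM = 6.674×10⁻¹¹ × 7.348×10²² = 4.904×10¹² m³/s².
r = 1737 + 262.7 = 1999.7 km = 1.9997×10⁶ m.
Circular speed v_c = √(μ/r) = 1566 m/s.
Escape speed v_esc = √(2μ/r) = √2 × v_c = 2215 m/s.
Δv = v_esc − v_c = 648.7 m/s.

Δv ≈ 648.7 m/s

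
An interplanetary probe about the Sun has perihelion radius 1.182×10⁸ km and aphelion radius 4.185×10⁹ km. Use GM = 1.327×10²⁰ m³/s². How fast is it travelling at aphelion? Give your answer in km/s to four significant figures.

Semi-major axis a = (r_p + r_a)/2 = 2.1516×10⁹ km = 2.152×10¹² m.
Vis-viva: v² = μ(2/r − 1/a) = 1.327×10²⁰ × (4.779×10⁻¹³ − 4.648×10⁻¹³) = 1.742×10⁶ m²/s².
v = 1320 m/s = 1.320 km/s.

v ≈ 1.320 km/s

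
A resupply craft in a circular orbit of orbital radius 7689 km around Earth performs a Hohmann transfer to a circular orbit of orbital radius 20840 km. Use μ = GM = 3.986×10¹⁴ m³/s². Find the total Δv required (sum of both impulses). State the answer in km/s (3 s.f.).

r₁ = 7689 km = 7.689×10⁶ m.
r₂ = 20840 km = 2.084×10⁷ m.
Transfer ellipse a_t = (r₁ + r₂)/2 = 1.426×10⁷ m.
At r₁: circular v_c1 = √(μ/r₁) = 7200 m/s; transfer-perigee v_p = √[μ(2/r₁ − 1/a_t)] = 8703 m/s.
Δv₁ = v_p − v_c1 = 1503 m/s.
At r₂: circular v_c2 = √(μ/r₂) = 4373 m/s; transfer-apogee v_a = √[μ(2/r₂ − 1/a_t)] = 3211 m/s.
Δv₂ = v_c2 − v_a = 1163 m/s.
Total Δv = Δv₁ + Δv₂ = 2665 m/s = 2.665 km/s.

Δv_total ≈ 2.67 km/s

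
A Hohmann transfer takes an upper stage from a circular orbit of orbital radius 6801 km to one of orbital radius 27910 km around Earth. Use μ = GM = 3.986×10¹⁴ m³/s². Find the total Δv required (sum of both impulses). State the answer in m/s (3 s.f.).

Δv_total ≈ 3470 m/s

r₁ = 6801 km = 6.801×10⁶ m.
r₂ = 27910 km = 2.791×10⁷ m.
Transfer ellipse a_t = (r₁ + r₂)/2 = 1.736×10⁷ m.
At r₁: circular v_c1 = √(μ/r₁) = 7656 m/s; transfer-perigee v_p = √[μ(2/r₁ − 1/a_t)] = 9708 m/s.
Δv₁ = v_p − v_c1 = 2053 m/s.
At r₂: circular v_c2 = √(μ/r₂) = 3779 m/s; transfer-apogee v_a = √[μ(2/r₂ − 1/a_t)] = 2366 m/s.
Δv₂ = v_c2 − v_a = 1413 m/s.
Total Δv = Δv₁ + Δv₂ = 3466 m/s.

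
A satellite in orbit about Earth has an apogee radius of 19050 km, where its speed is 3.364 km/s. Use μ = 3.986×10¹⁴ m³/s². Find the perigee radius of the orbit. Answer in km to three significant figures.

r_a = 1.905×10⁷ m.
Specific energy ε = v²/2 − μ/r = -1.527×10⁷ J/kg, so a = −μ/(2ε) = 1.306×10⁷ m.
The apsides satisfy r_p + r_a = 2a, so the perigee radius is 2a − r_a = 7.061×10⁶ m = 7060.9 km.

perigee radius ≈ 7060 km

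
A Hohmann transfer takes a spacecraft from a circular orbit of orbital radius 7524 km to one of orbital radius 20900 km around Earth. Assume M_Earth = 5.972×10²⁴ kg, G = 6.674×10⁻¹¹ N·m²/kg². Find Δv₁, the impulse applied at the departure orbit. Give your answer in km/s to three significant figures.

Δv ≈ 1.55 km/s

μ = GM = 6.674×10⁻¹¹ × 5.972×10²⁴ = 3.986×10¹⁴ m³/s².
r₁ = 7524 km = 7.524×10⁶ m.
r₂ = 20900 km = 2.090×10⁷ m.
Transfer ellipse a_t = (r₁ + r₂)/2 = 1.421×10⁷ m.
At r₁: circular v_c1 = √(μ/r₁) = 7278 m/s; transfer-perigee v_p = √[μ(2/r₁ − 1/a_t)] = 8826 m/s.
Δv₁ = v_p − v_c1 = 1548 m/s.
= 1.548 km/s.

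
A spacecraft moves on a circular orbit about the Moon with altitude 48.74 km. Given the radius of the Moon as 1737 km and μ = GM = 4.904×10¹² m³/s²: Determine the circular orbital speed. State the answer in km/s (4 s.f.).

v ≈ 1.657 km/s

r = 1737 + 48.74 = 1785.7 km = 1.7857×10⁶ m.
For a circular orbit v = √(μ/r) = √(4.904×10¹² / 1.786×10⁶) = √(2.746×10⁶) = 1657 m/s.
That is 1.657 km/s.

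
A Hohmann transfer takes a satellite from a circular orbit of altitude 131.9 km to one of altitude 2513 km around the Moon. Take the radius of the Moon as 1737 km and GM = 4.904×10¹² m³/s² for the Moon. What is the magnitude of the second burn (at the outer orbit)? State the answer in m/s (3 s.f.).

Δv ≈ 235 m/s

r₁ = 1737 + 131.9 = 1868.9 km = 1.8689×10⁶ m.
r₂ = 1737 + 2513 = 4250.0 km = 4.2500×10⁶ m.
Transfer ellipse a_t = (r₁ + r₂)/2 = 3.059×10⁶ m.
At r₁: circular v_c1 = √(μ/r₁) = 1620 m/s; transfer-perilune v_p = √[μ(2/r₁ − 1/a_t)] = 1909 m/s.
At r₂: circular v_c2 = √(μ/r₂) = 1074 m/s; transfer-apolune v_a = √[μ(2/r₂ − 1/a_t)] = 839.6 m/s.
Δv₂ = v_c2 − v_a = 234.6 m/s.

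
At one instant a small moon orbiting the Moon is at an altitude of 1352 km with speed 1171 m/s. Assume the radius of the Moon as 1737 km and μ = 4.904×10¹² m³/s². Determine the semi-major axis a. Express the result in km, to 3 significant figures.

a ≈ 2720 km

r = 1737 + 1352 = 3089.0 km = 3.089×10⁶ m.
Specific orbital energy ε = v²/2 − μ/r = (1171)²/2 − 4.904×10¹²/3.089×10⁶ = -9.019×10⁵ J/kg.
Since ε = −μ/(2a), a = −μ/(2ε) = 2.719×10⁶ m = 2718.6 km.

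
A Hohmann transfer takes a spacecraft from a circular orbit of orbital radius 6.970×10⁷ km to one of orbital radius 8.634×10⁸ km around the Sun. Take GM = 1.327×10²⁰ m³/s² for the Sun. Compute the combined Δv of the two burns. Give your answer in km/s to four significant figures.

Δv_total ≈ 23.33 km/s

r₁ = 6.970×10⁷ km = 6.970×10¹⁰ m.
r₂ = 8.634×10⁸ km = 8.634×10¹¹ m.
Transfer ellipse a_t = (r₁ + r₂)/2 = 4.666×10¹¹ m.
At r₁: circular v_c1 = √(μ/r₁) = 43630 m/s; transfer-perihelion v_p = √[μ(2/r₁ − 1/a_t)] = 59360 m/s.
Δv₁ = v_p − v_c1 = 15720 m/s.
At r₂: circular v_c2 = √(μ/r₂) = 12400 m/s; transfer-aphelion v_a = √[μ(2/r₂ − 1/a_t)] = 4792 m/s.
Δv₂ = v_c2 − v_a = 7606 m/s.
Total Δv = Δv₁ + Δv₂ = 23330 m/s = 23.33 km/s.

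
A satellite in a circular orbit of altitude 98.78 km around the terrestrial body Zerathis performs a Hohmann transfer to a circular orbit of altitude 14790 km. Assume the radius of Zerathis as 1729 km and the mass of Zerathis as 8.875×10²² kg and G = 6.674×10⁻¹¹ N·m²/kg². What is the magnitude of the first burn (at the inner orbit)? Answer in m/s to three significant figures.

Δv ≈ 616 m/s

μ = GM = 6.674×10⁻¹¹ × 8.875×10²² = 5.923×10¹² m³/s².
r₁ = 1729 + 98.78 = 1827.8 km = 1.8278×10⁶ m.
r₂ = 1729 + 14790 = 16519 km = 1.6519×10⁷ m.
Transfer ellipse a_t = (r₁ + r₂)/2 = 9.173×10⁶ m.
At r₁: circular v_c1 = √(μ/r₁) = 1800 m/s; transfer-periapsis v_p = √[μ(2/r₁ − 1/a_t)] = 2416 m/s.
Δv₁ = v_p − v_c1 = 615.5 m/s.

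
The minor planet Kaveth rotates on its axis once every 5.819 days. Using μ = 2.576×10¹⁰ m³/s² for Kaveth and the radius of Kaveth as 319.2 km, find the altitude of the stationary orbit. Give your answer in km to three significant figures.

h_sync ≈ 5160 km

T = 5.819 days = 5.028×10⁵ s.
A synchronous orbit has period T, so by Kepler's third law a = (μT²/4π²)^(1/3).
μT²/4π² = 2.576×10¹⁰ × (5.028×10⁵)² / 39.48 = 1.649×10²⁰ m³.
a = 5.484×10⁶ m = 5484.1 km.
Altitude h = a − R = 5484.1 − 319.2 = 5164.9 km.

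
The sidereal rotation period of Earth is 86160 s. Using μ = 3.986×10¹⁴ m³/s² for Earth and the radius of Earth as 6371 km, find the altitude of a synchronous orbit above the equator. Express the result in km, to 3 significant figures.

A synchronous orbit has period T, so by Kepler's third law a = (μT²/4π²)^(1/3).
μT²/4π² = 3.986×10¹⁴ × (8.616×10⁴)² / 39.48 = 7.495×10²² m³.
a = 4.216×10⁷ m = 42163 km.
Altitude h = a − R = 42163 − 6371 = 35792 km.

h_sync ≈ 35800 km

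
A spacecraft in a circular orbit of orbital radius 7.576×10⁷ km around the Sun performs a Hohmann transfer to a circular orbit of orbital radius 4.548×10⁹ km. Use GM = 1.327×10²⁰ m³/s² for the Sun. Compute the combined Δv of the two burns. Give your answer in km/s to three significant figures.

r₁ = 7.576×10⁷ km = 7.576×10¹⁰ m.
r₂ = 4.548×10⁹ km = 4.548×10¹² m.
Transfer ellipse a_t = (r₁ + r₂)/2 = 2.312×10¹² m.
At r₁: circular v_c1 = √(μ/r₁) = 41850 m/s; transfer-perihelion v_p = √[μ(2/r₁ − 1/a_t)] = 58700 m/s.
Δv₁ = v_p − v_c1 = 16850 m/s.
At r₂: circular v_c2 = √(μ/r₂) = 5402 m/s; transfer-aphelion v_a = √[μ(2/r₂ − 1/a_t)] = 977.8 m/s.
Δv₂ = v_c2 − v_a = 4424 m/s.
Total Δv = Δv₁ + Δv₂ = 21270 m/s = 21.27 km/s.

Δv_total ≈ 21.3 km/s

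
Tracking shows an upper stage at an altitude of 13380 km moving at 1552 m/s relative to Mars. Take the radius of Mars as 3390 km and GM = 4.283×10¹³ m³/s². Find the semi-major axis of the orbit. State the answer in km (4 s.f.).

a ≈ 15870 km

r = 3390 + 13380 = 16770 km = 1.677×10⁷ m.
Vis-viva rearranged: 1/a = 2/r − v²/μ = 1.193×10⁻⁷ − 5.624×10⁻⁸ = 6.302×10⁻⁸ m⁻¹.
a = 1.587×10⁷ m = 15868 km.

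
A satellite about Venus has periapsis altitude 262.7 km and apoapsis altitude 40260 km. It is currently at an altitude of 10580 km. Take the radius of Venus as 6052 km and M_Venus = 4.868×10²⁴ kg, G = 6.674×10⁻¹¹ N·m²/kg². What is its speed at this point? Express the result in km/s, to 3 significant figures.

μ = GM = 6.674×10⁻¹¹ × 4.868×10²⁴ = 3.249×10¹⁴ m³/s².
r_p = 6052 + 262.7 = 6314.7 km = 6.3147×10⁶ m.
r_a = 6052 + 40260 = 46312 km = 4.6312×10⁷ m.
r = 6052 + 10580 = 16632 km = 1.663×10⁷ m.
Semi-major axis a = (r_p + r_a)/2 = 26313 km = 2.631×10⁷ m.
Vis-viva: v² = μ(2/r − 1/a) = 3.249×10¹⁴ × (1.203×10⁻⁷ − 3.800×10⁻⁸) = 2.672×10⁷ m²/s².
v = 5169 m/s = 5.169 km/s.

v ≈ 5.17 km/s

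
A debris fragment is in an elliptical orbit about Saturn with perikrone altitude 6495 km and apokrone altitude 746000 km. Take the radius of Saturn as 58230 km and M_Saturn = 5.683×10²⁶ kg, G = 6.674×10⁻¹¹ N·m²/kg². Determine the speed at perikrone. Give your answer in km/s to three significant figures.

v ≈ 32.9 km/s

μ = GM = 6.674×10⁻¹¹ × 5.683×10²⁶ = 3.793×10¹⁶ m³/s².
r_p = 58230 + 6495 = 64725 km = 6.4725×10⁷ m.
r_a = 58230 + 746000 = 804230 km = 8.0423×10⁸ m.
Semi-major axis a = (r_p + r_a)/2 = 4.3448×10⁵ km = 4.345×10⁸ m.
Vis-viva: v² = μ(2/r − 1/a) = 3.793×10¹⁶ × (3.090×10⁻⁸ − 2.302×10⁻⁹) = 1.085×10⁹ m²/s².
v = 32930 m/s = 32.93 km/s.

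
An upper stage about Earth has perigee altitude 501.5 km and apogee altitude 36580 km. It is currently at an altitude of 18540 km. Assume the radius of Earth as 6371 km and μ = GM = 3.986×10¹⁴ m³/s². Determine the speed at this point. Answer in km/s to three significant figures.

v ≈ 4.00 km/s

r_p = 6371 + 501.5 = 6872.5 km = 6.8725×10⁶ m.
r_a = 6371 + 36580 = 42951 km = 4.2951×10⁷ m.
r = 6371 + 18540 = 24911 km = 2.491×10⁷ m.
Semi-major axis a = (r_p + r_a)/2 = 24912 km = 2.491×10⁷ m.
Vis-viva: v² = μ(2/r − 1/a) = 3.986×10¹⁴ × (8.029×10⁻⁸ − 4.014×10⁻⁸) = 1.600×10⁷ m²/s².
v = 4000 m/s = 4.000 km/s.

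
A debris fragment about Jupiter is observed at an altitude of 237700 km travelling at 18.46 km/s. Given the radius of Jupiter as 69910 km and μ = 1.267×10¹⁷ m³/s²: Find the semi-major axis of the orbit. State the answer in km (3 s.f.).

a ≈ 2.62×10⁵ km

r = 69910 + 237700 = 3.0761×10⁵ km = 3.076×10⁸ m.
Vis-viva rearranged: 1/a = 2/r − v²/μ = 6.502×10⁻⁹ − 2.690×10⁻⁹ = 3.812×10⁻⁹ m⁻¹.
a = 2.623×10⁸ m = 2.6232×10⁵ km.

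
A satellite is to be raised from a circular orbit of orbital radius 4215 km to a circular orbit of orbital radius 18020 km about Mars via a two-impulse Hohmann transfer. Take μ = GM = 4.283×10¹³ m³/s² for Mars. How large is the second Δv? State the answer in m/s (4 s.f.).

r₁ = 4215 km = 4.215×10⁶ m.
r₂ = 18020 km = 1.802×10⁷ m.
Transfer ellipse a_t = (r₁ + r₂)/2 = 1.112×10⁷ m.
At r₁: circular v_c1 = √(μ/r₁) = 3188 m/s; transfer-periapsis v_p = √[μ(2/r₁ − 1/a_t)] = 4058 m/s.
At r₂: circular v_c2 = √(μ/r₂) = 1542 m/s; transfer-apoapsis v_a = √[μ(2/r₂ − 1/a_t)] = 949.3 m/s.
Δv₂ = v_c2 − v_a = 592.4 m/s.

Δv ≈ 592.4 m/s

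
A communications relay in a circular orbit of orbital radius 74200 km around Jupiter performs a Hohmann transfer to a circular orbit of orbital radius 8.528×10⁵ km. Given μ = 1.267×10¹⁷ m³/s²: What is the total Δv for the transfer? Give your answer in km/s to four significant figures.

Δv_total ≈ 22.04 km/s

r₁ = 74200 km = 7.420×10⁷ m.
r₂ = 8.528×10⁵ km = 8.528×10⁸ m.
Transfer ellipse a_t = (r₁ + r₂)/2 = 4.635×10⁸ m.
At r₁: circular v_c1 = √(μ/r₁) = 41320 m/s; transfer-perijove v_p = √[μ(2/r₁ − 1/a_t)] = 56050 m/s.
Δv₁ = v_p − v_c1 = 14730 m/s.
At r₂: circular v_c2 = √(μ/r₂) = 12190 m/s; transfer-apojove v_a = √[μ(2/r₂ − 1/a_t)] = 4877 m/s.
Δv₂ = v_c2 − v_a = 7312 m/s.
Total Δv = Δv₁ + Δv₂ = 22040 m/s = 22.04 km/s.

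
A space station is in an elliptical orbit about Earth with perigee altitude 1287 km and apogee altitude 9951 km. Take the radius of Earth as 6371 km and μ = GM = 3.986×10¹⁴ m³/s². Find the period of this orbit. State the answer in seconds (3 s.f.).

T ≈ 13100 seconds

r_p = 6371 + 1287 = 7658.0 km = 7.6580×10⁶ m.
r_a = 6371 + 9951 = 16322 km = 1.6322×10⁷ m.
Semi-major axis a = (r_p + r_a)/2 = (7658.0 + 16322)/2 = 11990 km = 1.199×10⁷ m.
By Kepler's third law T = 2π√(a³/μ) = 2π × 2.080×10³ = 1.307×10⁴ s.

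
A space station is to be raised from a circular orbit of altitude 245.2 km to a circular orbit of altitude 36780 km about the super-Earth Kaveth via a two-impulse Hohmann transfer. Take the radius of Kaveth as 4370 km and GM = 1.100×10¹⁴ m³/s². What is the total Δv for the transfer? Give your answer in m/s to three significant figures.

Δv_total ≈ 2570 m/s

r₁ = 4370 + 245.2 = 4615.2 km = 4.6152×10⁶ m.
r₂ = 4370 + 36780 = 41150 km = 4.1150×10⁷ m.
Transfer ellipse a_t = (r₁ + r₂)/2 = 2.288×10⁷ m.
At r₁: circular v_c1 = √(μ/r₁) = 4882 m/s; transfer-periapsis v_p = √[μ(2/r₁ − 1/a_t)] = 6547 m/s.
Δv₁ = v_p − v_c1 = 1665 m/s.
At r₂: circular v_c2 = √(μ/r₂) = 1635 m/s; transfer-apoapsis v_a = √[μ(2/r₂ − 1/a_t)] = 734.3 m/s.
Δv₂ = v_c2 − v_a = 900.7 m/s.
Total Δv = Δv₁ + Δv₂ = 2566 m/s.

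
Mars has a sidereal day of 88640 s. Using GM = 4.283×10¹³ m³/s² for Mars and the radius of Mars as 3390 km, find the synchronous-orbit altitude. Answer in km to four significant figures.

h_sync ≈ 17040 km

A synchronous orbit has period T, so by Kepler's third law a = (μT²/4π²)^(1/3).
μT²/4π² = 4.283×10¹³ × (8.864×10⁴)² / 39.48 = 8.524×10²¹ m³.
a = 2.043×10⁷ m = 20428 km.
Altitude h = a − R = 20428 − 3390 = 17038 km.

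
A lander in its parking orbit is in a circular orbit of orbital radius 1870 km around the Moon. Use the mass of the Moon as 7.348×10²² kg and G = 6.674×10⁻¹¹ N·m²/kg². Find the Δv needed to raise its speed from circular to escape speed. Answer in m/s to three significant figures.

μ = GM = 6.674×10⁻¹¹ × 7.348×10²² = 4.904×10¹² m³/s².
r = 1870 km = 1.870×10⁶ m.
Circular speed v_c = √(μ/r) = 1619 m/s.
Escape speed v_esc = √(2μ/r) = √2 × v_c = 2290 m/s.
Δv = v_esc − v_c = 670.8 m/s.

Δv ≈ 671 m/s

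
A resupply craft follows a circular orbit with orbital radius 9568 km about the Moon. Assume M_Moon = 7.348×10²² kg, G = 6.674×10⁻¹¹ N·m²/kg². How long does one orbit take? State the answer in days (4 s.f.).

T ≈ 0.9719 days

μ = GM = 6.674×10⁻¹¹ × 7.348×10²² = 4.904×10¹² m³/s².
r = 9568 km = 9.568×10⁶ m.
Kepler's third law: T = 2π√(r³/μ) = 2π√((9.568×10⁶)³ / 4.904×10¹²).
r³/μ = 1.786×10⁸ s², so T = 2π × 1.336×10⁴ = 8.397×10⁴ s.
Converting: 8.397×10⁴ s ÷ 86400 = 0.9719 days.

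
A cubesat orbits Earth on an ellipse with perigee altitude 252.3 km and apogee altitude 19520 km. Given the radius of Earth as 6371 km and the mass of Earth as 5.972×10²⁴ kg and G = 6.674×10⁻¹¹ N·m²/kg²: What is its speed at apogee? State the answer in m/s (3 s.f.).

v ≈ 2500 m/s

μ = GM = 6.674×10⁻¹¹ × 5.972×10²⁴ = 3.986×10¹⁴ m³/s².
r_p = 6371 + 252.3 = 6623.3 km = 6.6233×10⁶ m.
r_a = 6371 + 19520 = 25891 km = 2.5891×10⁷ m.
Semi-major axis a = (r_p + r_a)/2 = 16257 km = 1.626×10⁷ m.
Vis-viva: v² = μ(2/r − 1/a) = 3.986×10¹⁴ × (7.725×10⁻⁸ − 6.151×10⁻⁸) = 6.272×10⁶ m²/s².
v = 2504 m/s.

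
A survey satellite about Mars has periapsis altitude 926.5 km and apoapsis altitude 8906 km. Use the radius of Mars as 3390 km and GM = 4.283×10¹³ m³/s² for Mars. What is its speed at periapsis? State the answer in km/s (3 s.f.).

v ≈ 3.83 km/s

r_p = 3390 + 926.5 = 4316.5 km = 4.3165×10⁶ m.
r_a = 3390 + 8906 = 12296 km = 1.2296×10⁷ m.
Semi-major axis a = (r_p + r_a)/2 = 8306.2 km = 8.306×10⁶ m.
Vis-viva: v² = μ(2/r − 1/a) = 4.283×10¹³ × (4.633×10⁻⁷ − 1.204×10⁻⁷) = 1.469×10⁷ m²/s².
v = 3833 m/s = 3.833 km/s.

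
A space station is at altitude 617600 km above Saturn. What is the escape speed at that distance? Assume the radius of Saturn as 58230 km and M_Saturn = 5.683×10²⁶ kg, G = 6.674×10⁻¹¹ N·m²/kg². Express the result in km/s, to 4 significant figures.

v_esc ≈ 10.59 km/s

μ = GM = 6.674×10⁻¹¹ × 5.683×10²⁶ = 3.793×10¹⁶ m³/s².
r = 58230 + 617600 = 675830 km = 6.7583×10⁸ m.
Escape speed v_esc = √(2μ/r) = √(2 × 3.793×10¹⁶ / 6.758×10⁸) = √(1.122×10⁸) = 10590 m/s.
= 10.59 km/s.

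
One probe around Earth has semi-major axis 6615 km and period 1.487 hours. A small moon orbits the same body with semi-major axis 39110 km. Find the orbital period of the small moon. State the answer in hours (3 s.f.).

T₂ ≈ 21.4 hours

Kepler's third law: T² ∝ a³, so T₂ = T₁ (a₂/a₁)^(3/2).
a₂/a₁ = 5.912, (a₂/a₁)^(3/2) = 14.38.
T₂ = 1.487 × 14.38 = 21.38 hours.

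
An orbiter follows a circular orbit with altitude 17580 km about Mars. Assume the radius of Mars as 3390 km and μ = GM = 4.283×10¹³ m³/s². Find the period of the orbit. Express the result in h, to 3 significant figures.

T ≈ 25.6 h

r = 3390 + 17580 = 20970 km = 2.0970×10⁷ m.
Kepler's third law: T = 2π√(r³/μ) = 2π√((2.097×10⁷)³ / 4.283×10¹³).
r³/μ = 2.153×10⁸ s², so T = 2π × 1.467×10⁴ = 9.219×10⁴ s.
Converting: 9.219×10⁴ s ÷ 3600 = 25.61 h.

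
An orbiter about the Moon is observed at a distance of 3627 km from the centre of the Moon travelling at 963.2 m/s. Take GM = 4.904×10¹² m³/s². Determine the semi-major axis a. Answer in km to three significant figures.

r = 3.627×10⁶ m.
Vis-viva rearranged: 1/a = 2/r − v²/μ = 5.514×10⁻⁷ − 1.892×10⁻⁷ = 3.622×10⁻⁷ m⁻¹.
a = 2.761×10⁶ m = 2760.6 km.

a ≈ 2760 km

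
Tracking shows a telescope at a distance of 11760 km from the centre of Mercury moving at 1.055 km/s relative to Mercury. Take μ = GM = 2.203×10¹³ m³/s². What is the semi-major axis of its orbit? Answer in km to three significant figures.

a ≈ 8370 km

r = 1.176×10⁷ m.
Specific orbital energy ε = v²/2 − μ/r = (1055)²/2 − 2.203×10¹³/1.176×10⁷ = -1.317×10⁶ J/kg.
Since ε = −μ/(2a), a = −μ/(2ε) = 8.365×10⁶ m = 8365.1 km.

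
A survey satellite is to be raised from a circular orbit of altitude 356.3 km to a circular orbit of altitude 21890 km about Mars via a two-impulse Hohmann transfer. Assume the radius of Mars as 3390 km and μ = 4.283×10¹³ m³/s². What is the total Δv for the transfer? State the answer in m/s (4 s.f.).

r₁ = 3390 + 356.3 = 3746.3 km = 3.7463×10⁶ m.
r₂ = 3390 + 21890 = 25280 km = 2.5280×10⁷ m.
Transfer ellipse a_t = (r₁ + r₂)/2 = 1.451×10⁷ m.
At r₁: circular v_c1 = √(μ/r₁) = 3381 m/s; transfer-periapsis v_p = √[μ(2/r₁ − 1/a_t)] = 4463 m/s.
Δv₁ = v_p − v_c1 = 1081 m/s.
At r₂: circular v_c2 = √(μ/r₂) = 1302 m/s; transfer-apoapsis v_a = √[μ(2/r₂ − 1/a_t)] = 661.3 m/s.
Δv₂ = v_c2 − v_a = 640.3 m/s.
Total Δv = Δv₁ + Δv₂ = 1722 m/s.

Δv_total ≈ 1722 m/s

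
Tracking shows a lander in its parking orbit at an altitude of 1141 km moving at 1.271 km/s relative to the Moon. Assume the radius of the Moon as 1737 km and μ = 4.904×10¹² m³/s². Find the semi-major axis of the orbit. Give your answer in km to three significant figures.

a ≈ 2740 km

r = 1737 + 1141 = 2878.0 km = 2.878×10⁶ m.
Specific orbital energy ε = v²/2 − μ/r = (1271)²/2 − 4.904×10¹²/2.878×10⁶ = -8.962×10⁵ J/kg.
Since ε = −μ/(2a), a = −μ/(2ε) = 2.736×10⁶ m = 2735.9 km.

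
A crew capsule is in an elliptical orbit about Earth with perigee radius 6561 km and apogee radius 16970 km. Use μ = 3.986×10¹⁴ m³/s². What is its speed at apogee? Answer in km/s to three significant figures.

v ≈ 3.62 km/s

Semi-major axis a = (r_p + r_a)/2 = 11766 km = 1.177×10⁷ m.
Vis-viva: v² = μ(2/r − 1/a) = 3.986×10¹⁴ × (1.179×10⁻⁷ − 8.499×10⁻⁸) = 1.310×10⁷ m²/s².
v = 3619 m/s = 3.619 km/s.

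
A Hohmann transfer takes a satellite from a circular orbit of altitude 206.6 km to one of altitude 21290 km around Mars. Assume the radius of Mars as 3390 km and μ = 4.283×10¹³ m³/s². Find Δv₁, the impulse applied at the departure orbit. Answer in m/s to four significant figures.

r₁ = 3390 + 206.6 = 3596.6 km = 3.5966×10⁶ m.
r₂ = 3390 + 21290 = 24680 km = 2.4680×10⁷ m.
Transfer ellipse a_t = (r₁ + r₂)/2 = 1.414×10⁷ m.
At r₁: circular v_c1 = √(μ/r₁) = 3451 m/s; transfer-periapsis v_p = √[μ(2/r₁ − 1/a_t)] = 4559 m/s.
Δv₁ = v_p − v_c1 = 1108 m/s.

Δv ≈ 1108 m/s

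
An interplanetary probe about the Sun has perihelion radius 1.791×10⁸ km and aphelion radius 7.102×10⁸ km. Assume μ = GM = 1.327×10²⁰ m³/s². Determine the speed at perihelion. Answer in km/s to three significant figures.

Semi-major axis a = (r_p + r_a)/2 = 4.4465×10⁸ km = 4.446×10¹¹ m.
Vis-viva: v² = μ(2/r − 1/a) = 1.327×10²⁰ × (1.117×10⁻¹¹ − 2.249×10⁻¹²) = 1.183×10⁹ m²/s².
v = 34400 m/s = 34.40 km/s.

v ≈ 34.4 km/s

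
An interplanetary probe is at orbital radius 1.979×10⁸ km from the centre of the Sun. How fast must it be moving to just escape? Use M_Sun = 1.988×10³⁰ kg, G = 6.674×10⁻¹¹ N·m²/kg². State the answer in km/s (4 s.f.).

v_esc ≈ 36.62 km/s

μ = GM = 6.674×10⁻¹¹ × 1.988×10³⁰ = 1.327×10²⁰ m³/s².
r = 1.979×10⁸ km = 1.979×10¹¹ m.
Escape speed v_esc = √(2μ/r) = √(2 × 1.327×10²⁰ / 1.979×10¹¹) = √(1.341×10⁹) = 36620 m/s.
= 36.62 km/s.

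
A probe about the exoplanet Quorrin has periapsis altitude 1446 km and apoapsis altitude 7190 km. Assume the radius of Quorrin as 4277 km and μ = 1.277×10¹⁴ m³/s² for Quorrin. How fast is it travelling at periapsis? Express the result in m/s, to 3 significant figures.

r_p = 4277 + 1446 = 5723.0 km = 5.7230×10⁶ m.
r_a = 4277 + 7190 = 11467 km = 1.1467×10⁷ m.
Semi-major axis a = (r_p + r_a)/2 = 8595.0 km = 8.595×10⁶ m.
Vis-viva: v² = μ(2/r − 1/a) = 1.277×10¹⁴ × (3.495×10⁻⁷ − 1.163×10⁻⁷) = 2.977×10⁷ m²/s².
v = 5456 m/s.

v ≈ 5460 m/s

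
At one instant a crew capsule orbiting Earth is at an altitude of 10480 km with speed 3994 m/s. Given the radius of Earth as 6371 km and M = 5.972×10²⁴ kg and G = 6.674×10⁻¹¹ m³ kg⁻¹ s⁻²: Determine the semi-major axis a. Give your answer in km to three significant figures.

μ = GM = 6.674×10⁻¹¹ × 5.972×10²⁴ = 3.986×10¹⁴ m³/s².
r = 6371 + 10480 = 16851 km = 1.685×10⁷ m.
Vis-viva rearranged: 1/a = 2/r − v²/μ = 1.187×10⁻⁷ − 4.002×10⁻⁸ = 7.866×10⁻⁸ m⁻¹.
a = 1.271×10⁷ m = 12712 km.

a ≈ 12700 km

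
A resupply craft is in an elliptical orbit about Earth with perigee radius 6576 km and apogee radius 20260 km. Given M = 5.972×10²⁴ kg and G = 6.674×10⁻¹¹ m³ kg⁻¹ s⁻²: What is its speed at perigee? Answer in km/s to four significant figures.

v ≈ 9.566 km/s

μ = GM = 6.674×10⁻¹¹ × 5.972×10²⁴ = 3.986×10¹⁴ m³/s².
Semi-major axis a = (r_p + r_a)/2 = 13418 km = 1.342×10⁷ m.
Vis-viva: v² = μ(2/r − 1/a) = 3.986×10¹⁴ × (3.041×10⁻⁷ − 7.453×10⁻⁸) = 9.152×10⁷ m²/s².
v = 9566 m/s = 9.566 km/s.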